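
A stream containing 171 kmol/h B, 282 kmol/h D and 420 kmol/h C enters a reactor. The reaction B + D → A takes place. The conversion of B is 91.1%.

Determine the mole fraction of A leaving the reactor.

B reacted = 0.911 × 171 = 155.8 kmol/h; ν_B = −1, so ξ = 155.8/1 = 155.8 kmol/h.
Outlet amounts (n = n₀ + ν ξ):
  B: 171 − 1(155.8) = 15.22
  D: 282 − 1(155.8) = 126.2
  A: 0 + 1(155.8) = 155.8
  C: 420 (inert)
Total out = 717.2 kmol/h; y_A = 155.8 / 717.2 = 0.2172.

0.217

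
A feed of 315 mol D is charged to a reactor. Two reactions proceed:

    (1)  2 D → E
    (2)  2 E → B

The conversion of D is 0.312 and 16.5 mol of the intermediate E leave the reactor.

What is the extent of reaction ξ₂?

Conversion of D: D consumed = 2ξ₁ = 0.312 × 315 → ξ₁ = 49.14 mol.
E balance: n_E = 0 + 1ξ₁ − 2ξ₂ = 16.5 → ξ₂ = (1·49.14 − 16.5)/2 = 16.32 mol.
Outlet amounts (n = n₀ + Σ ν·ξ):
  D: 315 − 2(49.14) = 216.7
  E: 0 + 1(49.14) − 2(16.32) = 16.5
  B: 0 + 1(16.32) = 16.32

ξ₂ = 16.3 mol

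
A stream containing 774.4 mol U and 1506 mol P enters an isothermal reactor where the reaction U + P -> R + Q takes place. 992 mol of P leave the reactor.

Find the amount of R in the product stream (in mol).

514 mol

For P: n = n₀ − 1ξ → 992 = 1506 − 1ξ, giving ξ = 514 mol.
Outlet amounts (n = n₀ + ν ξ):
  U: 774.4 − 1(514) = 260.4
  P: 1506 − 1(514) = 992
  R: 0 + 1(514) = 514
  Q: 0 + 1(514) = 514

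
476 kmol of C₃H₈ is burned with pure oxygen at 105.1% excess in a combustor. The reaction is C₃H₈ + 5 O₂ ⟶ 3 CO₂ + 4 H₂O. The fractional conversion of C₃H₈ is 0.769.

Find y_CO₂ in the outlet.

Stoichiometric O₂ = 5 × 476 = 2380 kmol; O₂ fed = 2380 × 2.051 = 4881 kmol.
Fuel reacted = 0.769 × 476 → ξ = 366 kmol.
Outlet (n = n₀ + ν ξ):
  C₃H₈: 476 − 1(366) = 110
  O₂: 4881 − 5(366) = 3051
  CO₂: 0 + 3(366) = 1098
  H₂O: 0 + 4(366) = 1464
Total out = 5723 kmol; y_CO₂ = 1098 / 5723 = 0.1919.

0.192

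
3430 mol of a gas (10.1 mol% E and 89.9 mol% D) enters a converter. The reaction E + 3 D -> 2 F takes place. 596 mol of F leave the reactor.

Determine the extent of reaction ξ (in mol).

ξ = 298 mol

For F: n = n₀ + 2ξ → 596 = 0 + 2ξ, giving ξ = 298 mol.
Outlet amounts (n = n₀ + ν ξ):
  E: 346.4 − 1(298) = 48.43
  D: 3084 − 3(298) = 2190
  F: 0 + 2(298) = 596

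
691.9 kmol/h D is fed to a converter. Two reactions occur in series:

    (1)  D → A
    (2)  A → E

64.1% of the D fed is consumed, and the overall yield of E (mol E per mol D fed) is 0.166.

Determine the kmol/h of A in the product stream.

329 kmol/h

Conversion of D: D consumed = 1ξ₁ = 0.641 × 691.9 → ξ₁ = 443.5 kmol/h.
Yield of E: 1ξ₂ / 691.9 = 0.166 → ξ₂ = 114.9 kmol/h.
Outlet amounts (n = n₀ + Σ ν·ξ):
  D: 691.9 − 1(443.5) = 248.4
  A: 0 + 1(443.5) − 1(114.9) = 328.7
  E: 0 + 1(114.9) = 114.9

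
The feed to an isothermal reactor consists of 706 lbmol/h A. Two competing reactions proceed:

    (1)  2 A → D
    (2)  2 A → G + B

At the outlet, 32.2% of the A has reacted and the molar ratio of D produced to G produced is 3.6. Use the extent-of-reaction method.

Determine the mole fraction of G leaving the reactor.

0.04

Conversion of A: A consumed = 0.322 × 706 = 227.3 lbmol/h = 2ξ₁ + 2ξ₂.
Selectivity: 1ξ₁ / (1ξ₂) = 3.6 → ξ₁ = 3.6 ξ₂.
Substitute: (2·3.6 + 2) ξ₂ = 227.3 → ξ₂ = 24.71 lbmol/h, ξ₁ = 88.96 lbmol/h.
Outlet amounts (n = n₀ + Σ ν·ξ):
  A: 706 − 2(88.96) − 2(24.71) = 478.7
  D: 0 + 1(88.96) = 88.96
  G: 0 + 1(24.71) = 24.71
  B: 0 + 1(24.71) = 24.71
Total out = 617 lbmol/h; y_G = 24.71 / 617 = 0.04005.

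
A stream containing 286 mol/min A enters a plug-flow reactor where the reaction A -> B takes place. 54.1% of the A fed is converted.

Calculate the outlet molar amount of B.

155 mol/min

A reacted = 0.541 × 286 = 154.7 mol/min; ν_A = −1, so ξ = 154.7/1 = 154.7 mol/min.
Outlet amounts (n = n₀ + ν ξ):
  A: 286 − 1(154.7) = 131.3
  B: 0 + 1(154.7) = 154.7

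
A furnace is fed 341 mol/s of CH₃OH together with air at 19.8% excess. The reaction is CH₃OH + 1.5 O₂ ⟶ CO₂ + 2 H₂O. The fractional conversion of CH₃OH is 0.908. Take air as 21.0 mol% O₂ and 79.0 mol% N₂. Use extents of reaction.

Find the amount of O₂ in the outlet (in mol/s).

Stoichiometric O₂ = 1.5 × 341 = 511.5 mol/s; O₂ fed = 511.5 × 1.198 = 612.8 mol/s.
N₂ fed = 612.8 × 79/21 = 2305 mol/s.
Fuel reacted = 0.908 × 341 → ξ = 309.6 mol/s.
Outlet (n = n₀ + ν ξ):
  CH₃OH: 341 − 1(309.6) = 31.37
  O₂: 612.8 − 1.5(309.6) = 148.3
  N₂: 2305 (inert)
  CO₂: 0 + 1(309.6) = 309.6
  H₂O: 0 + 2(309.6) = 619.3

148 mol/s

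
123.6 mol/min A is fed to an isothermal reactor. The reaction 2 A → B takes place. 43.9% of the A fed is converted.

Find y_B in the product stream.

A reacted = 0.439 × 123.6 = 54.26 mol/min; ν_A = −2, so ξ = 54.26/2 = 27.13 mol/min.
Outlet amounts (n = n₀ + ν ξ):
  A: 123.6 − 2(27.13) = 69.34
  B: 0 + 1(27.13) = 27.13
Total out = 96.47 mol/min; y_B = 27.13 / 96.47 = 0.2812.

0.281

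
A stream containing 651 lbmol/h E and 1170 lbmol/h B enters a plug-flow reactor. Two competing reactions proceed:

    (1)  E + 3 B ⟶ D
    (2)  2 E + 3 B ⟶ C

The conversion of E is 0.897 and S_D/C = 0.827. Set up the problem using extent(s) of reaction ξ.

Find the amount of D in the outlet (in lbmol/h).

Conversion of E: E consumed = 0.897 × 651 = 583.9 lbmol/h = 1ξ₁ + 2ξ₂.
Selectivity: 1ξ₁ / (1ξ₂) = 0.827 → ξ₁ = 0.827 ξ₂.
Substitute: (1·0.827 + 2) ξ₂ = 583.9 → ξ₂ = 206.6 lbmol/h, ξ₁ = 170.8 lbmol/h.
Outlet amounts (n = n₀ + Σ ν·ξ):
  E: 651 − 1(170.8) − 2(206.6) = 67.05
  B: 1170 − 3(170.8) − 3(206.6) = 37.84
  D: 0 + 1(170.8) = 170.8
  C: 0 + 1(206.6) = 206.6

171 lbmol/h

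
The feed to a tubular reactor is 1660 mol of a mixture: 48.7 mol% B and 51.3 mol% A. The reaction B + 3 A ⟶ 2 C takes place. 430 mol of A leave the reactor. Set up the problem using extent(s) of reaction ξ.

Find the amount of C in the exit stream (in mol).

For A: n = n₀ − 3ξ → 430 = 851.6 − 3ξ, giving ξ = 140.5 mol.
Outlet amounts (n = n₀ + ν ξ):
  B: 808.4 − 1(140.5) = 667.9
  A: 851.6 − 3(140.5) = 430
  C: 0 + 2(140.5) = 281.1

281 mol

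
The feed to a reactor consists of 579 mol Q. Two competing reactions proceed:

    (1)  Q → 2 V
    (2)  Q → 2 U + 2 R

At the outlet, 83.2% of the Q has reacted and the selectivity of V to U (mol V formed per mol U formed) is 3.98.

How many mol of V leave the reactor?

770 mol

Conversion of Q: Q consumed = 0.832 × 579 = 481.7 mol = 1ξ₁ + 1ξ₂.
Selectivity: 2ξ₁ / (2ξ₂) = 3.98 → ξ₁ = 3.98 ξ₂.
Substitute: (1·3.98 + 1) ξ₂ = 481.7 → ξ₂ = 96.73 mol, ξ₁ = 385 mol.
Outlet amounts (n = n₀ + Σ ν·ξ):
  Q: 579 − 1(385) − 1(96.73) = 97.27
  V: 0 + 2(385) = 770
  U: 0 + 2(96.73) = 193.5
  R: 0 + 2(96.73) = 193.5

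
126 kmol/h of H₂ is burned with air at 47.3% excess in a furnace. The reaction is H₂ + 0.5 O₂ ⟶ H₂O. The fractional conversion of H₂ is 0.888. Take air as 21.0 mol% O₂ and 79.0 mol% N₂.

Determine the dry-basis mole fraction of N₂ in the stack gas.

0.873

Stoichiometric O₂ = 0.5 × 126 = 63 kmol/h; O₂ fed = 63 × 1.473 = 92.8 kmol/h.
N₂ fed = 92.8 × 79/21 = 349.1 kmol/h.
Fuel reacted = 0.888 × 126 → ξ = 111.9 kmol/h.
Outlet (n = n₀ + ν ξ):
  H₂: 126 − 1(111.9) = 14.11
  O₂: 92.8 − 0.5(111.9) = 36.85
  N₂: 349.1 (inert)
  H₂O: 0 + 1(111.9) = 111.9
Dry total = 400.1 kmol/h; y_N₂ (dry) = 349.1 / 400.1 = 0.8726.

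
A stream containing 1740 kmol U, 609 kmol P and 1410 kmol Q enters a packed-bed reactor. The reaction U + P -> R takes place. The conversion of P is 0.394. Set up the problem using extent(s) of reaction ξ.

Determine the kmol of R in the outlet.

P reacted = 0.394 × 609 = 239.9 kmol; ν_P = −1, so ξ = 239.9/1 = 239.9 kmol.
Outlet amounts (n = n₀ + ν ξ):
  U: 1740 − 1(239.9) = 1500
  P: 609 − 1(239.9) = 369.1
  R: 0 + 1(239.9) = 239.9
  Q: 1410 (inert)

240 kmol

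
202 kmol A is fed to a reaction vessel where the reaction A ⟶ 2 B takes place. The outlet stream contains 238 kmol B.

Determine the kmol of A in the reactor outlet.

For B: n = n₀ + 2ξ → 238 = 0 + 2ξ, giving ξ = 119 kmol.
Outlet amounts (n = n₀ + ν ξ):
  A: 202 − 1(119) = 83
  B: 0 + 2(119) = 238

83 kmol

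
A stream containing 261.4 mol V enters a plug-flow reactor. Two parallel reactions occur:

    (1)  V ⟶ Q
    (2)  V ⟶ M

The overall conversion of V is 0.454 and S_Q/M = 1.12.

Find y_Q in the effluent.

Conversion of V: V consumed = 0.454 × 261.4 = 118.7 mol = 1ξ₁ + 1ξ₂.
Selectivity: 1ξ₁ / (1ξ₂) = 1.12 → ξ₁ = 1.12 ξ₂.
Substitute: (1·1.12 + 1) ξ₂ = 118.7 → ξ₂ = 55.98 mol, ξ₁ = 62.7 mol.
Outlet amounts (n = n₀ + Σ ν·ξ):
  V: 261.4 − 1(62.7) − 1(55.98) = 142.7
  Q: 0 + 1(62.7) = 62.7
  M: 0 + 1(55.98) = 55.98
Total out = 261.4 mol; y_Q = 62.7 / 261.4 = 0.2398.

0.24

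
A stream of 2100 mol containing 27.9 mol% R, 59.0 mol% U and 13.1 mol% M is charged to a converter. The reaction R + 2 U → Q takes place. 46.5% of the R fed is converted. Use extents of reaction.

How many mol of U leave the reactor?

694 mol

R reacted = 0.465 × 585.9 = 272.4 mol; ν_R = −1, so ξ = 272.4/1 = 272.4 mol.
Outlet amounts (n = n₀ + ν ξ):
  R: 585.9 − 1(272.4) = 313.5
  U: 1239 − 2(272.4) = 694.1
  Q: 0 + 1(272.4) = 272.4
  M: 275.1 (inert)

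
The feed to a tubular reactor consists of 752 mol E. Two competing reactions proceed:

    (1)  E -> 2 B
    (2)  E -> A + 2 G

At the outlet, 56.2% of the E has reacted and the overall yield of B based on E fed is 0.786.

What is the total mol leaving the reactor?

Yield of B: 2ξ₁ / 752 = 0.786 → ξ₁ = 295.5 mol.
Conversion of E: 1ξ₁ + 1ξ₂ = 0.562 × 752 = 422.6 → ξ₂ = 127.1 mol.
Outlet amounts (n = n₀ + Σ ν·ξ):
  E: 752 − 1(295.5) − 1(127.1) = 329.4
  B: 0 + 2(295.5) = 591.1
  A: 0 + 1(127.1) = 127.1
  G: 0 + 2(127.1) = 254.2
Total out = 329.4 + 591.1 + 127.1 + 254.2 = 1302 mol.

1300 mol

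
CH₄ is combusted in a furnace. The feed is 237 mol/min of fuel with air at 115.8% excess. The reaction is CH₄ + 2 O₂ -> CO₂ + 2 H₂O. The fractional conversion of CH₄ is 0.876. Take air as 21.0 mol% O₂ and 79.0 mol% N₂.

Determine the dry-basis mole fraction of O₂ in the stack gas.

Stoichiometric O₂ = 2 × 237 = 474 mol/min; O₂ fed = 474 × 2.158 = 1023 mol/min.
N₂ fed = 1023 × 79/21 = 3848 mol/min.
Fuel reacted = 0.876 × 237 → ξ = 207.6 mol/min.
Outlet (n = n₀ + ν ξ):
  CH₄: 237 − 1(207.6) = 29.39
  O₂: 1023 − 2(207.6) = 607.7
  N₂: 3848 (inert)
  CO₂: 0 + 1(207.6) = 207.6
  H₂O: 0 + 2(207.6) = 415.2
Dry total = 4693 mol/min; y_O₂ (dry) = 607.7 / 4693 = 0.1295.

0.129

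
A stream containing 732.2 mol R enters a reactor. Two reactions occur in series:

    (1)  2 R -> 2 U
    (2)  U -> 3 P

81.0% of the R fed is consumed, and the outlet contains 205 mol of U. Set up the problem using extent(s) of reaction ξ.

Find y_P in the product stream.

Conversion of R: R consumed = 2ξ₁ = 0.81 × 732.2 → ξ₁ = 296.5 mol.
U balance: n_U = 0 + 2ξ₁ − 1ξ₂ = 205 → ξ₂ = (2·296.5 − 205)/1 = 388.1 mol.
Outlet amounts (n = n₀ + Σ ν·ξ):
  R: 732.2 − 2(296.5) = 139.1
  U: 0 + 2(296.5) − 1(388.1) = 205
  P: 0 + 3(388.1) = 1164
Total out = 1508 mol; y_P = 1164 / 1508 = 0.7719.

0.772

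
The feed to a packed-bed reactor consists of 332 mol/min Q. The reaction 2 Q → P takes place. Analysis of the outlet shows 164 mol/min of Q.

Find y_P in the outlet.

For Q: n = n₀ − 2ξ → 164 = 332 − 2ξ, giving ξ = 84 mol/min.
Outlet amounts (n = n₀ + ν ξ):
  Q: 332 − 2(84) = 164
  P: 0 + 1(84) = 84
Total out = 248 mol/min; y_P = 84 / 248 = 0.3387.

0.339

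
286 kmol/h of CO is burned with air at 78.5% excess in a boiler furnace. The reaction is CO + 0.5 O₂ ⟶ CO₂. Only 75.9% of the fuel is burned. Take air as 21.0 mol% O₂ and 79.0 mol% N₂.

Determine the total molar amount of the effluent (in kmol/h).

1390 kmol/h

Stoichiometric O₂ = 0.5 × 286 = 143 kmol/h; O₂ fed = 143 × 1.785 = 255.3 kmol/h.
N₂ fed = 255.3 × 79/21 = 960.2 kmol/h.
Fuel reacted = 0.759 × 286 → ξ = 217.1 kmol/h.
Outlet (n = n₀ + ν ξ):
  CO: 286 − 1(217.1) = 68.93
  O₂: 255.3 − 0.5(217.1) = 146.7
  N₂: 960.2 (inert)
  CO₂: 0 + 1(217.1) = 217.1
Total out = 68.93 + 146.7 + 960.2 + 217.1 = 1393 kmol/h.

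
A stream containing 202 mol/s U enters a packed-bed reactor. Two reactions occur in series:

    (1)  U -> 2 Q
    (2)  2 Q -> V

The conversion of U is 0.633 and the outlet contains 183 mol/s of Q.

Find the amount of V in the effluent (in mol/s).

Conversion of U: U consumed = 1ξ₁ = 0.633 × 202 → ξ₁ = 127.9 mol/s.
Q balance: n_Q = 0 + 2ξ₁ − 2ξ₂ = 183 → ξ₂ = (2·127.9 − 183)/2 = 36.37 mol/s.
Outlet amounts (n = n₀ + Σ ν·ξ):
  U: 202 − 1(127.9) = 74.13
  Q: 0 + 2(127.9) − 2(36.37) = 183
  V: 0 + 1(36.37) = 36.37

36.4 mol/s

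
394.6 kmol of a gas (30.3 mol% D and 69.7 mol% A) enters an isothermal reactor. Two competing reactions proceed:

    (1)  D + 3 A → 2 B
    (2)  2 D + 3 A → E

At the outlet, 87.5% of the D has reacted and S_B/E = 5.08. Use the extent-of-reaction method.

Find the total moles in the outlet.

Conversion of D: D consumed = 0.875 × 119.6 = 104.6 kmol = 1ξ₁ + 2ξ₂.
Selectivity: 2ξ₁ / (1ξ₂) = 5.08 → ξ₁ = 2.54 ξ₂.
Substitute: (1·2.54 + 2) ξ₂ = 104.6 → ξ₂ = 23.04 kmol, ξ₁ = 58.53 kmol.
Outlet amounts (n = n₀ + Σ ν·ξ):
  D: 119.6 − 1(58.53) − 2(23.04) = 14.95
  A: 275 − 3(58.53) − 3(23.04) = 30.31
  B: 0 + 2(58.53) = 117.1
  E: 0 + 1(23.04) = 23.04
Total out = 14.95 + 30.31 + 117.1 + 23.04 = 185.4 kmol.

185 kmol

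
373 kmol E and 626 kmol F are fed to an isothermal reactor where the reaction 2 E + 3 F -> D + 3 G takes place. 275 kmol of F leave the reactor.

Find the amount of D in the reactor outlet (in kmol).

117 kmol

For F: n = n₀ − 3ξ → 275 = 626 − 3ξ, giving ξ = 117 kmol.
Outlet amounts (n = n₀ + ν ξ):
  E: 373 − 2(117) = 139
  F: 626 − 3(117) = 275
  D: 0 + 1(117) = 117
  G: 0 + 3(117) = 351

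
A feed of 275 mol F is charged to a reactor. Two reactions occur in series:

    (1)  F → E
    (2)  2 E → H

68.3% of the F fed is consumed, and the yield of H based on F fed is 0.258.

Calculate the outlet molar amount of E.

45.9 mol

Conversion of F: F consumed = 1ξ₁ = 0.683 × 275 → ξ₁ = 187.8 mol.
Yield of H: 1ξ₂ / 275 = 0.258 → ξ₂ = 70.95 mol.
Outlet amounts (n = n₀ + Σ ν·ξ):
  F: 275 − 1(187.8) = 87.17
  E: 0 + 1(187.8) − 2(70.95) = 45.93
  H: 0 + 1(70.95) = 70.95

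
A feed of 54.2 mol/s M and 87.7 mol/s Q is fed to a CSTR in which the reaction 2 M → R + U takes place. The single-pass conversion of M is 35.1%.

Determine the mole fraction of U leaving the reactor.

M reacted = 0.351 × 54.2 = 19.02 mol/s; ν_M = −2, so ξ = 19.02/2 = 9.512 mol/s.
Outlet amounts (n = n₀ + ν ξ):
  M: 54.2 − 2(9.512) = 35.18
  R: 0 + 1(9.512) = 9.512
  U: 0 + 1(9.512) = 9.512
  Q: 87.7 (inert)
Total out = 141.9 mol/s; y_U = 9.512 / 141.9 = 0.06703.

0.067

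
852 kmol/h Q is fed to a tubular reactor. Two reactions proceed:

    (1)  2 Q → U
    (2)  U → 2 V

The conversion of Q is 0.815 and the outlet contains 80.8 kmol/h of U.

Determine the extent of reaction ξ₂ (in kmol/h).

Conversion of Q: Q consumed = 2ξ₁ = 0.815 × 852 → ξ₁ = 347.2 kmol/h.
U balance: n_U = 0 + 1ξ₁ − 1ξ₂ = 80.8 → ξ₂ = (1·347.2 − 80.8)/1 = 266.4 kmol/h.
Outlet amounts (n = n₀ + Σ ν·ξ):
  Q: 852 − 2(347.2) = 157.6
  U: 0 + 1(347.2) − 1(266.4) = 80.8
  V: 0 + 2(266.4) = 532.8

ξ₂ = 266 kmol/h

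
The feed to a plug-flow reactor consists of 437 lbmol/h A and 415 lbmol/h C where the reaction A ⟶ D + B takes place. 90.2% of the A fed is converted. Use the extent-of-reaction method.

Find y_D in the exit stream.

A reacted = 0.902 × 437 = 394.2 lbmol/h; ν_A = −1, so ξ = 394.2/1 = 394.2 lbmol/h.
Outlet amounts (n = n₀ + ν ξ):
  A: 437 − 1(394.2) = 42.83
  D: 0 + 1(394.2) = 394.2
  B: 0 + 1(394.2) = 394.2
  C: 415 (inert)
Total out = 1246 lbmol/h; y_D = 394.2 / 1246 = 0.3163.

0.316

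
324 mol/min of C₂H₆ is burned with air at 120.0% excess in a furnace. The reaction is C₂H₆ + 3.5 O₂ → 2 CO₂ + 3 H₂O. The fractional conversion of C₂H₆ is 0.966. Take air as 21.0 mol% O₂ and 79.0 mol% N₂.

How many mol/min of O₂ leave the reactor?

1400 mol/min

Stoichiometric O₂ = 3.5 × 324 = 1134 mol/min; O₂ fed = 1134 × 2.200 = 2495 mol/min.
N₂ fed = 2495 × 79/21 = 9385 mol/min.
Fuel reacted = 0.966 × 324 → ξ = 313 mol/min.
Outlet (n = n₀ + ν ξ):
  C₂H₆: 324 − 1(313) = 11.02
  O₂: 2495 − 3.5(313) = 1399
  N₂: 9385 (inert)
  CO₂: 0 + 2(313) = 626
  H₂O: 0 + 3(313) = 939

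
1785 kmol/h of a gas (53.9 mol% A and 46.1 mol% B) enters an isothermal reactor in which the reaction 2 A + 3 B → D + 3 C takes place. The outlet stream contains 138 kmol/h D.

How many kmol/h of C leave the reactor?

414 kmol/h

For D: n = n₀ + 1ξ → 138 = 0 + 1ξ, giving ξ = 138 kmol/h.
Outlet amounts (n = n₀ + ν ξ):
  A: 962.1 − 2(138) = 686.1
  B: 822.9 − 3(138) = 408.9
  D: 0 + 1(138) = 138
  C: 0 + 3(138) = 414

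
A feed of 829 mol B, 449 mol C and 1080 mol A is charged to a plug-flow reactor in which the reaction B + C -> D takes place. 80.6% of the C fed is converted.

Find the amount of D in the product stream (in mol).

C reacted = 0.806 × 449 = 361.9 mol; ν_C = −1, so ξ = 361.9/1 = 361.9 mol.
Outlet amounts (n = n₀ + ν ξ):
  B: 829 − 1(361.9) = 467.1
  C: 449 − 1(361.9) = 87.11
  D: 0 + 1(361.9) = 361.9
  A: 1080 (inert)

362 mol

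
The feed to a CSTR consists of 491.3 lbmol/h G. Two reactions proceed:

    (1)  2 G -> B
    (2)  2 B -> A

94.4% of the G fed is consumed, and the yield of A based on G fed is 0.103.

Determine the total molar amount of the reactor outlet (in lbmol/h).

Conversion of G: G consumed = 2ξ₁ = 0.944 × 491.3 → ξ₁ = 231.9 lbmol/h.
Yield of A: 1ξ₂ / 491.3 = 0.103 → ξ₂ = 50.6 lbmol/h.
Outlet amounts (n = n₀ + Σ ν·ξ):
  G: 491.3 − 2(231.9) = 27.51
  B: 0 + 1(231.9) − 2(50.6) = 130.7
  A: 0 + 1(50.6) = 50.6
Total out = 27.51 + 130.7 + 50.6 = 208.8 lbmol/h.

209 lbmol/h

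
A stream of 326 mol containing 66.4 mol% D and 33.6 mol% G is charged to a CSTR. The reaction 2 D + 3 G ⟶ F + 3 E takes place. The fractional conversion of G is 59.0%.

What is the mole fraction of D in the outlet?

G reacted = 0.59 × 109.5 = 64.63 mol; ν_G = −3, so ξ = 64.63/3 = 21.54 mol.
Outlet amounts (n = n₀ + ν ξ):
  D: 216.5 − 2(21.54) = 173.4
  G: 109.5 − 3(21.54) = 44.91
  F: 0 + 1(21.54) = 21.54
  E: 0 + 3(21.54) = 64.63
Total out = 304.5 mol; y_D = 173.4 / 304.5 = 0.5695.

0.569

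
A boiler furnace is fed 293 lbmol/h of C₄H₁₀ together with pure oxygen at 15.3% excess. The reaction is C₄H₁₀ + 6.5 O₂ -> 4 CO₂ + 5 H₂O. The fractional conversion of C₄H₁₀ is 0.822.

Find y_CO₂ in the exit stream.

Stoichiometric O₂ = 6.5 × 293 = 1904 lbmol/h; O₂ fed = 1904 × 1.153 = 2196 lbmol/h.
Fuel reacted = 0.822 × 293 → ξ = 240.8 lbmol/h.
Outlet (n = n₀ + ν ξ):
  C₄H₁₀: 293 − 1(240.8) = 52.15
  O₂: 2196 − 6.5(240.8) = 630.4
  CO₂: 0 + 4(240.8) = 963.4
  H₂O: 0 + 5(240.8) = 1204
Total out = 2850 lbmol/h; y_CO₂ = 963.4 / 2850 = 0.338.

0.338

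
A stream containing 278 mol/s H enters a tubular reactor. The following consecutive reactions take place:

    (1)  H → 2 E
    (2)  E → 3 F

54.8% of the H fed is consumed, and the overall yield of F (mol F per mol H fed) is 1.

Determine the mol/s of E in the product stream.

Conversion of H: H consumed = 1ξ₁ = 0.548 × 278 → ξ₁ = 152.3 mol/s.
Yield of F: 3ξ₂ / 278 = 1 → ξ₂ = 92.67 mol/s.
Outlet amounts (n = n₀ + Σ ν·ξ):
  H: 278 − 1(152.3) = 125.7
  E: 0 + 2(152.3) − 1(92.67) = 212
  F: 0 + 3(92.67) = 278

212 mol/s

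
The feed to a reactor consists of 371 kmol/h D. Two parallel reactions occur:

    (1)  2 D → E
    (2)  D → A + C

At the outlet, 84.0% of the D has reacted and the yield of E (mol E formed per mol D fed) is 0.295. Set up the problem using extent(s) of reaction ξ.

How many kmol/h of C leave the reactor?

92.8 kmol/h

Yield of E: 1ξ₁ / 371 = 0.295 → ξ₁ = 109.4 kmol/h.
Conversion of D: 2ξ₁ + 1ξ₂ = 0.84 × 371 = 311.6 → ξ₂ = 92.75 kmol/h.
Outlet amounts (n = n₀ + Σ ν·ξ):
  D: 371 − 2(109.4) − 1(92.75) = 59.36
  E: 0 + 1(109.4) = 109.4
  A: 0 + 1(92.75) = 92.75
  C: 0 + 1(92.75) = 92.75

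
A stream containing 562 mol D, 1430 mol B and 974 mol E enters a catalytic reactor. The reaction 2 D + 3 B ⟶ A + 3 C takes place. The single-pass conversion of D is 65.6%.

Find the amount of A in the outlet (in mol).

D reacted = 0.656 × 562 = 368.7 mol; ν_D = −2, so ξ = 368.7/2 = 184.3 mol.
Outlet amounts (n = n₀ + ν ξ):
  D: 562 − 2(184.3) = 193.3
  B: 1430 − 3(184.3) = 877
  A: 0 + 1(184.3) = 184.3
  C: 0 + 3(184.3) = 553
  E: 974 (inert)

184 mol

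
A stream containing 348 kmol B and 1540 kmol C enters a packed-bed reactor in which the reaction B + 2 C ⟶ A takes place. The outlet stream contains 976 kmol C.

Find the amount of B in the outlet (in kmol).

66 kmol

For C: n = n₀ − 2ξ → 976 = 1540 − 2ξ, giving ξ = 282 kmol.
Outlet amounts (n = n₀ + ν ξ):
  B: 348 − 1(282) = 66
  C: 1540 − 2(282) = 976
  A: 0 + 1(282) = 282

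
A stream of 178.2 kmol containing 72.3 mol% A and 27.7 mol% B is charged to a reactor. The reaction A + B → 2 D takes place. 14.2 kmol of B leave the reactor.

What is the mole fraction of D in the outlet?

For B: n = n₀ − 1ξ → 14.2 = 49.36 − 1ξ, giving ξ = 35.16 kmol.
Outlet amounts (n = n₀ + ν ξ):
  A: 128.8 − 1(35.16) = 93.68
  B: 49.36 − 1(35.16) = 14.2
  D: 0 + 2(35.16) = 70.32
Total out = 178.2 kmol; y_D = 70.32 / 178.2 = 0.3946.

0.395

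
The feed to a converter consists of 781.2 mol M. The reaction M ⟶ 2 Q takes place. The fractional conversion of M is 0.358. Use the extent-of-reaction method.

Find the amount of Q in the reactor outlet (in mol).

559 mol

M reacted = 0.358 × 781.2 = 279.7 mol; ν_M = −1, so ξ = 279.7/1 = 279.7 mol.
Outlet amounts (n = n₀ + ν ξ):
  M: 781.2 − 1(279.7) = 501.5
  Q: 0 + 2(279.7) = 559.3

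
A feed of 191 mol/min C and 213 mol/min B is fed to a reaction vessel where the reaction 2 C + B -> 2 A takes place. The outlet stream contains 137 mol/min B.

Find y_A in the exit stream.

For B: n = n₀ − 1ξ → 137 = 213 − 1ξ, giving ξ = 76 mol/min.
Outlet amounts (n = n₀ + ν ξ):
  C: 191 − 2(76) = 39
  B: 213 − 1(76) = 137
  A: 0 + 2(76) = 152
Total out = 328 mol/min; y_A = 152 / 328 = 0.4634.

0.463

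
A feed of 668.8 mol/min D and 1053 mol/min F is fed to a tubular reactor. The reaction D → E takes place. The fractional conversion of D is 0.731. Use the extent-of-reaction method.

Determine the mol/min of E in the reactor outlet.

D reacted = 0.731 × 668.8 = 488.9 mol/min; ν_D = −1, so ξ = 488.9/1 = 488.9 mol/min.
Outlet amounts (n = n₀ + ν ξ):
  D: 668.8 − 1(488.9) = 179.9
  E: 0 + 1(488.9) = 488.9
  F: 1053 (inert)

489 mol/min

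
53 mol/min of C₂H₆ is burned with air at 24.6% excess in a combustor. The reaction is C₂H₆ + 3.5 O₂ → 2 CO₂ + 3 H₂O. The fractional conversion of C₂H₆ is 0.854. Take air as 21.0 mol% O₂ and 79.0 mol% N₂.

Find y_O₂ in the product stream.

Stoichiometric O₂ = 3.5 × 53 = 185.5 mol/min; O₂ fed = 185.5 × 1.246 = 231.1 mol/min.
N₂ fed = 231.1 × 79/21 = 869.5 mol/min.
Fuel reacted = 0.854 × 53 → ξ = 45.26 mol/min.
Outlet (n = n₀ + ν ξ):
  C₂H₆: 53 − 1(45.26) = 7.738
  O₂: 231.1 − 3.5(45.26) = 72.72
  N₂: 869.5 (inert)
  CO₂: 0 + 2(45.26) = 90.52
  H₂O: 0 + 3(45.26) = 135.8
Total out = 1176 mol/min; y_O₂ = 72.72 / 1176 = 0.06182.

0.0618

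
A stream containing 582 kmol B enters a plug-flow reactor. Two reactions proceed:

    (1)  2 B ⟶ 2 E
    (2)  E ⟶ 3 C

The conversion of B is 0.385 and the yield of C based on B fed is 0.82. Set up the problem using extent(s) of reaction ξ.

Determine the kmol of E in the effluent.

Conversion of B: B consumed = 2ξ₁ = 0.385 × 582 → ξ₁ = 112 kmol.
Yield of C: 3ξ₂ / 582 = 0.82 → ξ₂ = 159.1 kmol.
Outlet amounts (n = n₀ + Σ ν·ξ):
  B: 582 − 2(112) = 357.9
  E: 0 + 2(112) − 1(159.1) = 64.99
  C: 0 + 3(159.1) = 477.2

65 kmol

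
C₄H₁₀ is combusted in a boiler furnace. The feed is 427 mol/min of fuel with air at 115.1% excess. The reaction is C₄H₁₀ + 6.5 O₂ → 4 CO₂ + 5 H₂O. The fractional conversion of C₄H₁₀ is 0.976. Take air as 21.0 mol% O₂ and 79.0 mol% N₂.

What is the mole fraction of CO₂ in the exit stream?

Stoichiometric O₂ = 6.5 × 427 = 2776 mol/min; O₂ fed = 2776 × 2.151 = 5970 mol/min.
N₂ fed = 5970 × 79/21 = 22460 mol/min.
Fuel reacted = 0.976 × 427 → ξ = 416.8 mol/min.
Outlet (n = n₀ + ν ξ):
  C₄H₁₀: 427 − 1(416.8) = 10.25
  O₂: 5970 − 6.5(416.8) = 3261
  N₂: 22460 (inert)
  CO₂: 0 + 4(416.8) = 1667
  H₂O: 0 + 5(416.8) = 2084
Total out = 29480 mol/min; y_CO₂ = 1667 / 29480 = 0.05654.

0.0565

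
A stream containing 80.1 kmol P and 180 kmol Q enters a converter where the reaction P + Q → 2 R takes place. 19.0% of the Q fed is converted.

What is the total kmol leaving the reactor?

Q reacted = 0.19 × 180 = 34.2 kmol; ν_Q = −1, so ξ = 34.2/1 = 34.2 kmol.
Outlet amounts (n = n₀ + ν ξ):
  P: 80.1 − 1(34.2) = 45.9
  Q: 180 − 1(34.2) = 145.8
  R: 0 + 2(34.2) = 68.4
Total out = 45.9 + 145.8 + 68.4 = 260.1 kmol.

260 kmol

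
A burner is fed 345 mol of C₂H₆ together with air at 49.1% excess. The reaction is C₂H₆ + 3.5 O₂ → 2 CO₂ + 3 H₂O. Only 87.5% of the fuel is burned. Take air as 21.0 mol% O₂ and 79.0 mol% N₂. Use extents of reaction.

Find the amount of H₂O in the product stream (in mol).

Stoichiometric O₂ = 3.5 × 345 = 1208 mol; O₂ fed = 1208 × 1.491 = 1800 mol.
N₂ fed = 1800 × 79/21 = 6773 mol.
Fuel reacted = 0.875 × 345 → ξ = 301.9 mol.
Outlet (n = n₀ + ν ξ):
  C₂H₆: 345 − 1(301.9) = 43.12
  O₂: 1800 − 3.5(301.9) = 743.8
  N₂: 6773 (inert)
  CO₂: 0 + 2(301.9) = 603.8
  H₂O: 0 + 3(301.9) = 905.6

906 mol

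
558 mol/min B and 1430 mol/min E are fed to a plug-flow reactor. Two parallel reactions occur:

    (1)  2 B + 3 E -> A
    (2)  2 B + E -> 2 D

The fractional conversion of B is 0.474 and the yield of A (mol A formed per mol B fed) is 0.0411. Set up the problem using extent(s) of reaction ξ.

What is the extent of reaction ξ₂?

ξ₂ = 109 mol/min

Yield of A: 1ξ₁ / 558 = 0.0411 → ξ₁ = 22.93 mol/min.
Conversion of B: 2ξ₁ + 2ξ₂ = 0.474 × 558 = 264.5 → ξ₂ = 109.3 mol/min.
Outlet amounts (n = n₀ + Σ ν·ξ):
  B: 558 − 2(22.93) − 2(109.3) = 293.5
  E: 1430 − 3(22.93) − 1(109.3) = 1252
  A: 0 + 1(22.93) = 22.93
  D: 0 + 2(109.3) = 218.6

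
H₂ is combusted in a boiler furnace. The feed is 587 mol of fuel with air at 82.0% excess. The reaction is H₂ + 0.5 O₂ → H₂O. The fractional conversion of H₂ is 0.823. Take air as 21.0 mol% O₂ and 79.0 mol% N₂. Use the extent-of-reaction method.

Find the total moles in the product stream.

2890 mol

Stoichiometric O₂ = 0.5 × 587 = 293.5 mol; O₂ fed = 293.5 × 1.820 = 534.2 mol.
N₂ fed = 534.2 × 79/21 = 2009 mol.
Fuel reacted = 0.823 × 587 → ξ = 483.1 mol.
Outlet (n = n₀ + ν ξ):
  H₂: 587 − 1(483.1) = 103.9
  O₂: 534.2 − 0.5(483.1) = 292.6
  N₂: 2009 (inert)
  H₂O: 0 + 1(483.1) = 483.1
Total out = 103.9 + 292.6 + 2009 + 483.1 = 2889 mol.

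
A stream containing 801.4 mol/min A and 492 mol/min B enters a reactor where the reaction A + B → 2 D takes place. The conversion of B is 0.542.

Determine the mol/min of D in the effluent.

533 mol/min

B reacted = 0.542 × 492 = 266.7 mol/min; ν_B = −1, so ξ = 266.7/1 = 266.7 mol/min.
Outlet amounts (n = n₀ + ν ξ):
  A: 801.4 − 1(266.7) = 534.7
  B: 492 − 1(266.7) = 225.3
  D: 0 + 2(266.7) = 533.3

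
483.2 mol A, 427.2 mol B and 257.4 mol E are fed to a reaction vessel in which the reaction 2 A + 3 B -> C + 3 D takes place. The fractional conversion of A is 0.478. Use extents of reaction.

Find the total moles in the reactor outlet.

1050 mol

A reacted = 0.478 × 483.2 = 231 mol; ν_A = −2, so ξ = 231/2 = 115.5 mol.
Outlet amounts (n = n₀ + ν ξ):
  A: 483.2 − 2(115.5) = 252.2
  B: 427.2 − 3(115.5) = 80.75
  C: 0 + 1(115.5) = 115.5
  D: 0 + 3(115.5) = 346.5
  E: 257.4 (inert)
Total out = 252.2 + 80.75 + 115.5 + 346.5 + 257.4 = 1052 mol.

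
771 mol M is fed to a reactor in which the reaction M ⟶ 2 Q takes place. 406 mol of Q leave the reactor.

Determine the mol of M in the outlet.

568 mol

For Q: n = n₀ + 2ξ → 406 = 0 + 2ξ, giving ξ = 203 mol.
Outlet amounts (n = n₀ + ν ξ):
  M: 771 − 1(203) = 568
  Q: 0 + 2(203) = 406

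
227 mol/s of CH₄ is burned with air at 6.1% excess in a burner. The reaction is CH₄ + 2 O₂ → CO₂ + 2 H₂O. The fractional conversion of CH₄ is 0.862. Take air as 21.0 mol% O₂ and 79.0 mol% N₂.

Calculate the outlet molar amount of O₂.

Stoichiometric O₂ = 2 × 227 = 454 mol/s; O₂ fed = 454 × 1.061 = 481.7 mol/s.
N₂ fed = 481.7 × 79/21 = 1812 mol/s.
Fuel reacted = 0.862 × 227 → ξ = 195.7 mol/s.
Outlet (n = n₀ + ν ξ):
  CH₄: 227 − 1(195.7) = 31.33
  O₂: 481.7 − 2(195.7) = 90.35
  N₂: 1812 (inert)
  CO₂: 0 + 1(195.7) = 195.7
  H₂O: 0 + 2(195.7) = 391.3

90.3 mol/s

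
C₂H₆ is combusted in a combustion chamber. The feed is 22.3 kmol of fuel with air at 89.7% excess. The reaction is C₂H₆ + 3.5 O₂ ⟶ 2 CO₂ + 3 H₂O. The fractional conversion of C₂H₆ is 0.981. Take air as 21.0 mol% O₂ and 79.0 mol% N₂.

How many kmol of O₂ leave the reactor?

Stoichiometric O₂ = 3.5 × 22.3 = 78.05 kmol; O₂ fed = 78.05 × 1.897 = 148.1 kmol.
N₂ fed = 148.1 × 79/21 = 557 kmol.
Fuel reacted = 0.981 × 22.3 → ξ = 21.88 kmol.
Outlet (n = n₀ + ν ξ):
  C₂H₆: 22.3 − 1(21.88) = 0.4237
  O₂: 148.1 − 3.5(21.88) = 71.49
  N₂: 557 (inert)
  CO₂: 0 + 2(21.88) = 43.75
  H₂O: 0 + 3(21.88) = 65.63

71.5 kmol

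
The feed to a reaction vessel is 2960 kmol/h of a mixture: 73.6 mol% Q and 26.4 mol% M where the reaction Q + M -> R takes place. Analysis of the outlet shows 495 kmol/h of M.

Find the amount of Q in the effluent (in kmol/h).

1890 kmol/h

For M: n = n₀ − 1ξ → 495 = 781.4 − 1ξ, giving ξ = 286.4 kmol/h.
Outlet amounts (n = n₀ + ν ξ):
  Q: 2179 − 1(286.4) = 1892
  M: 781.4 − 1(286.4) = 495
  R: 0 + 1(286.4) = 286.4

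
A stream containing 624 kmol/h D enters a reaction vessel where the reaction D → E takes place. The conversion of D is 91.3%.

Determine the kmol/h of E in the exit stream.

D reacted = 0.913 × 624 = 569.7 kmol/h; ν_D = −1, so ξ = 569.7/1 = 569.7 kmol/h.
Outlet amounts (n = n₀ + ν ξ):
  D: 624 − 1(569.7) = 54.29
  E: 0 + 1(569.7) = 569.7

570 kmol/h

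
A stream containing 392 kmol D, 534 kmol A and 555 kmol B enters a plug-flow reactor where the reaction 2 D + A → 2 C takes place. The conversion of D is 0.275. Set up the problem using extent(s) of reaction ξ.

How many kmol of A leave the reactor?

480 kmol

D reacted = 0.275 × 392 = 107.8 kmol; ν_D = −2, so ξ = 107.8/2 = 53.9 kmol.
Outlet amounts (n = n₀ + ν ξ):
  D: 392 − 2(53.9) = 284.2
  A: 534 − 1(53.9) = 480.1
  C: 0 + 2(53.9) = 107.8
  B: 555 (inert)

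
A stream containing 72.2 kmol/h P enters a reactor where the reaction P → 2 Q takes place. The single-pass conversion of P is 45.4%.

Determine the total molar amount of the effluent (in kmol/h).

P reacted = 0.454 × 72.2 = 32.78 kmol/h; ν_P = −1, so ξ = 32.78/1 = 32.78 kmol/h.
Outlet amounts (n = n₀ + ν ξ):
  P: 72.2 − 1(32.78) = 39.42
  Q: 0 + 2(32.78) = 65.56
Total out = 39.42 + 65.56 = 105 kmol/h.

105 kmol/h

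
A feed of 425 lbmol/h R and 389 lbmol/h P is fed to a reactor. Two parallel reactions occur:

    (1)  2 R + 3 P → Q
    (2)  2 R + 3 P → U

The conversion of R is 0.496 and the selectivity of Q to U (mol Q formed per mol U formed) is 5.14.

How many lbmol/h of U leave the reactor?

Conversion of R: R consumed = 0.496 × 425 = 210.8 lbmol/h = 2ξ₁ + 2ξ₂.
Selectivity: 1ξ₁ / (1ξ₂) = 5.14 → ξ₁ = 5.14 ξ₂.
Substitute: (2·5.14 + 2) ξ₂ = 210.8 → ξ₂ = 17.17 lbmol/h, ξ₁ = 88.23 lbmol/h.
Outlet amounts (n = n₀ + Σ ν·ξ):
  R: 425 − 2(88.23) − 2(17.17) = 214.2
  P: 389 − 3(88.23) − 3(17.17) = 72.8
  Q: 0 + 1(88.23) = 88.23
  U: 0 + 1(17.17) = 17.17

17.2 lbmol/h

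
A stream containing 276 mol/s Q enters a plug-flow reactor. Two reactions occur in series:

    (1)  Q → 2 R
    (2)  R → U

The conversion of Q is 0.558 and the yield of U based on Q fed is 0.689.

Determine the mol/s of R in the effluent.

118 mol/s

Conversion of Q: Q consumed = 1ξ₁ = 0.558 × 276 → ξ₁ = 154 mol/s.
Yield of U: 1ξ₂ / 276 = 0.689 → ξ₂ = 190.2 mol/s.
Outlet amounts (n = n₀ + Σ ν·ξ):
  Q: 276 − 1(154) = 122
  R: 0 + 2(154) − 1(190.2) = 117.9
  U: 0 + 1(190.2) = 190.2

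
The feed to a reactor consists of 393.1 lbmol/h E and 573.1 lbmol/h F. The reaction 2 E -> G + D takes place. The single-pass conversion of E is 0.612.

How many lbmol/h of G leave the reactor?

120 lbmol/h

E reacted = 0.612 × 393.1 = 240.6 lbmol/h; ν_E = −2, so ξ = 240.6/2 = 120.3 lbmol/h.
Outlet amounts (n = n₀ + ν ξ):
  E: 393.1 − 2(120.3) = 152.5
  G: 0 + 1(120.3) = 120.3
  D: 0 + 1(120.3) = 120.3
  F: 573.1 (inert)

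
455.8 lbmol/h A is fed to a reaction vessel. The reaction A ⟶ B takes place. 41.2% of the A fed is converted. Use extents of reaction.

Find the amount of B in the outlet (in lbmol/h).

A reacted = 0.412 × 455.8 = 187.8 lbmol/h; ν_A = −1, so ξ = 187.8/1 = 187.8 lbmol/h.
Outlet amounts (n = n₀ + ν ξ):
  A: 455.8 − 1(187.8) = 268
  B: 0 + 1(187.8) = 187.8

188 lbmol/h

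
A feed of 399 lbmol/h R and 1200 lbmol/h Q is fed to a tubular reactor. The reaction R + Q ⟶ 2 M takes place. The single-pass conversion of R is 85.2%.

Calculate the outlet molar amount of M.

R reacted = 0.852 × 399 = 339.9 lbmol/h; ν_R = −1, so ξ = 339.9/1 = 339.9 lbmol/h.
Outlet amounts (n = n₀ + ν ξ):
  R: 399 − 1(339.9) = 59.05
  Q: 1200 − 1(339.9) = 860.1
  M: 0 + 2(339.9) = 679.9

680 lbmol/h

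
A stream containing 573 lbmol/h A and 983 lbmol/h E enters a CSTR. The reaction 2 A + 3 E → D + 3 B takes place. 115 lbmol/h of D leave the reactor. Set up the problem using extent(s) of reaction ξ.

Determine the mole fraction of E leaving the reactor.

For D: n = n₀ + 1ξ → 115 = 0 + 1ξ, giving ξ = 115 lbmol/h.
Outlet amounts (n = n₀ + ν ξ):
  A: 573 − 2(115) = 343
  E: 983 − 3(115) = 638
  D: 0 + 1(115) = 115
  B: 0 + 3(115) = 345
Total out = 1441 lbmol/h; y_E = 638 / 1441 = 0.4427.

0.443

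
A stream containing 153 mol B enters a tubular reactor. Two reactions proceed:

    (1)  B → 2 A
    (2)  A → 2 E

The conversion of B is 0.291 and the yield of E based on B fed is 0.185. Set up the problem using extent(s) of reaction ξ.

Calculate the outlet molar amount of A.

74.9 mol

Conversion of B: B consumed = 1ξ₁ = 0.291 × 153 → ξ₁ = 44.52 mol.
Yield of E: 2ξ₂ / 153 = 0.185 → ξ₂ = 14.15 mol.
Outlet amounts (n = n₀ + Σ ν·ξ):
  B: 153 − 1(44.52) = 108.5
  A: 0 + 2(44.52) − 1(14.15) = 74.89
  E: 0 + 2(14.15) = 28.3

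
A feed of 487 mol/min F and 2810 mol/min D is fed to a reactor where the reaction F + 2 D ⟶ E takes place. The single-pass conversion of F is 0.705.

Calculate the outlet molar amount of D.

2120 mol/min

F reacted = 0.705 × 487 = 343.3 mol/min; ν_F = −1, so ξ = 343.3/1 = 343.3 mol/min.
Outlet amounts (n = n₀ + ν ξ):
  F: 487 − 1(343.3) = 143.7
  D: 2810 − 2(343.3) = 2123
  E: 0 + 1(343.3) = 343.3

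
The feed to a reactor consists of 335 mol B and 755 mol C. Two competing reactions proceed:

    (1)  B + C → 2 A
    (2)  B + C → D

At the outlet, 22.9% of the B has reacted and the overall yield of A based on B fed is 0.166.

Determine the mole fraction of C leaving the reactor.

Yield of A: 2ξ₁ / 335 = 0.166 → ξ₁ = 27.8 mol.
Conversion of B: 1ξ₁ + 1ξ₂ = 0.229 × 335 = 76.72 → ξ₂ = 48.91 mol.
Outlet amounts (n = n₀ + Σ ν·ξ):
  B: 335 − 1(27.8) − 1(48.91) = 258.3
  C: 755 − 1(27.8) − 1(48.91) = 678.3
  A: 0 + 2(27.8) = 55.61
  D: 0 + 1(48.91) = 48.91
Total out = 1041 mol; y_C = 678.3 / 1041 = 0.6515.

0.652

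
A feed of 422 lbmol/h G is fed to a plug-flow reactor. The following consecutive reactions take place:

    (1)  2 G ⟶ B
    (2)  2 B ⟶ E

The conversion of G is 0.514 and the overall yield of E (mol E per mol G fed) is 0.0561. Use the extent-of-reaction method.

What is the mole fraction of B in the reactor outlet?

0.211

Conversion of G: G consumed = 2ξ₁ = 0.514 × 422 → ξ₁ = 108.5 lbmol/h.
Yield of E: 1ξ₂ / 422 = 0.0561 → ξ₂ = 23.67 lbmol/h.
Outlet amounts (n = n₀ + Σ ν·ξ):
  G: 422 − 2(108.5) = 205.1
  B: 0 + 1(108.5) − 2(23.67) = 61.11
  E: 0 + 1(23.67) = 23.67
Total out = 289.9 lbmol/h; y_B = 61.11 / 289.9 = 0.2108.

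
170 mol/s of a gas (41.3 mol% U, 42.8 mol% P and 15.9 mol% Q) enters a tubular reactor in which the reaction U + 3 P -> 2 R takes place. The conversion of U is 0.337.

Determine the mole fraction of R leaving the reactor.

U reacted = 0.337 × 70.21 = 23.66 mol/s; ν_U = −1, so ξ = 23.66/1 = 23.66 mol/s.
Outlet amounts (n = n₀ + ν ξ):
  U: 70.21 − 1(23.66) = 46.55
  P: 72.76 − 3(23.66) = 1.778
  R: 0 + 2(23.66) = 47.32
  Q: 27.03 (inert)
Total out = 122.7 mol/s; y_R = 47.32 / 122.7 = 0.3857.

0.386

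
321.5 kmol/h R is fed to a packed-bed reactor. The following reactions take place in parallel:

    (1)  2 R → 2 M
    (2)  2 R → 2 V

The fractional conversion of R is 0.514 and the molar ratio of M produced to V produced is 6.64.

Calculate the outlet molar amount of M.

Conversion of R: R consumed = 0.514 × 321.5 = 165.3 kmol/h = 2ξ₁ + 2ξ₂.
Selectivity: 2ξ₁ / (2ξ₂) = 6.64 → ξ₁ = 6.64 ξ₂.
Substitute: (2·6.64 + 2) ξ₂ = 165.3 → ξ₂ = 10.81 kmol/h, ξ₁ = 71.81 kmol/h.
Outlet amounts (n = n₀ + Σ ν·ξ):
  R: 321.5 − 2(71.81) − 2(10.81) = 156.2
  M: 0 + 2(71.81) = 143.6
  V: 0 + 2(10.81) = 21.63

144 kmol/h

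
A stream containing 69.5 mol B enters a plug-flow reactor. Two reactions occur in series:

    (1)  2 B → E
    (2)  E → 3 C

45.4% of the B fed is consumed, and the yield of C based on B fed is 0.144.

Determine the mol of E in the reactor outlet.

Conversion of B: B consumed = 2ξ₁ = 0.454 × 69.5 → ξ₁ = 15.78 mol.
Yield of C: 3ξ₂ / 69.5 = 0.144 → ξ₂ = 3.336 mol.
Outlet amounts (n = n₀ + Σ ν·ξ):
  B: 69.5 − 2(15.78) = 37.95
  E: 0 + 1(15.78) − 1(3.336) = 12.44
  C: 0 + 3(3.336) = 10.01

12.4 mol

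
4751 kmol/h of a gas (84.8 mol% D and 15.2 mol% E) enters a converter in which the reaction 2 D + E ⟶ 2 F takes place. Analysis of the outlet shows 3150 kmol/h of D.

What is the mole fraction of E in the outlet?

0.0656

For D: n = n₀ − 2ξ → 3150 = 4029 − 2ξ, giving ξ = 439.4 kmol/h.
Outlet amounts (n = n₀ + ν ξ):
  D: 4029 − 2(439.4) = 3150
  E: 722.2 − 1(439.4) = 282.7
  F: 0 + 2(439.4) = 878.8
Total out = 4312 kmol/h; y_E = 282.7 / 4312 = 0.06557.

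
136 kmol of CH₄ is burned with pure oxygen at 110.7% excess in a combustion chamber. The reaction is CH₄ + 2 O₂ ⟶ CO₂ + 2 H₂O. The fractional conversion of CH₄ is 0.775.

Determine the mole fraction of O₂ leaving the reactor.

0.511

Stoichiometric O₂ = 2 × 136 = 272 kmol; O₂ fed = 272 × 2.107 = 573.1 kmol.
Fuel reacted = 0.775 × 136 → ξ = 105.4 kmol.
Outlet (n = n₀ + ν ξ):
  CH₄: 136 − 1(105.4) = 30.6
  O₂: 573.1 − 2(105.4) = 362.3
  CO₂: 0 + 1(105.4) = 105.4
  H₂O: 0 + 2(105.4) = 210.8
Total out = 709.1 kmol; y_O₂ = 362.3 / 709.1 = 0.5109.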